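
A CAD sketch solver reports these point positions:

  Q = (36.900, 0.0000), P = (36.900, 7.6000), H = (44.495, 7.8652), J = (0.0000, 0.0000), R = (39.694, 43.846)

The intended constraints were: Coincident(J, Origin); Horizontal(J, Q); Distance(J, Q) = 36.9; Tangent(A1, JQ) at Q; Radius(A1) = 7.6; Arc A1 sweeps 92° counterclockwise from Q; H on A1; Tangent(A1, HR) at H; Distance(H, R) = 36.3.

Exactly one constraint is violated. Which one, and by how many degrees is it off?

Tangent(A1, HR) at H — off by 5.60°.

J = (0.00, 0.00) ✓; J.y = 0.00, Q.y = 0.00 ✓; |JQ| = 36.90 ✓; ∠(PQ, QJ) = 90.00° ✓; |PQ| = 7.600 ✓; bearing(P→H) − bearing(P→Q) = 92.00° ✓; |PH| = 7.600 ✓; ∠(PH, HR) = 84.40° ✗; |HR| = 36.30 ✓.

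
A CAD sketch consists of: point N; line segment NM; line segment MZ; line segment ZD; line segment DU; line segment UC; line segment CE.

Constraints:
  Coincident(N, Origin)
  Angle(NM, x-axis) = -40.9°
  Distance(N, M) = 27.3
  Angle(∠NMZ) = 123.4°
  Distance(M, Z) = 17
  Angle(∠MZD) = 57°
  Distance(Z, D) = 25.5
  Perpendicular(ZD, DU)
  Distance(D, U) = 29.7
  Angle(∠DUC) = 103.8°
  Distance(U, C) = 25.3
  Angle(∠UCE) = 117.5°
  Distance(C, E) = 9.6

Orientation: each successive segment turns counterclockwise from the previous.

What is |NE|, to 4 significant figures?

44.26

N is at the origin; NM runs at -40.9° with length 27.3, so M = (20.63, -17.87). ∠NMZ = 123.4° gives MZ at 15.70° from the x-axis; with |MZ| = 17.0, Z = (37.00, -13.27). ∠MZD = 57.0° gives ZD at 138.7° from the x-axis; with |ZD| = 25.5, D = (17.84, 3.556). ZD ⟂ DU, so DU runs at -131.3°; with |DU| = 29.7, U = (-1.759, -18.76). ∠DUC = 103.8° gives UC at -55.10° from the x-axis; with |UC| = 25.3, C = (12.72, -39.51). ∠UCE = 117.5° gives CE at 7.400° from the x-axis; with |CE| = 9.6, E = (22.24, -38.27). Then |NE| = |E − N| = 44.26.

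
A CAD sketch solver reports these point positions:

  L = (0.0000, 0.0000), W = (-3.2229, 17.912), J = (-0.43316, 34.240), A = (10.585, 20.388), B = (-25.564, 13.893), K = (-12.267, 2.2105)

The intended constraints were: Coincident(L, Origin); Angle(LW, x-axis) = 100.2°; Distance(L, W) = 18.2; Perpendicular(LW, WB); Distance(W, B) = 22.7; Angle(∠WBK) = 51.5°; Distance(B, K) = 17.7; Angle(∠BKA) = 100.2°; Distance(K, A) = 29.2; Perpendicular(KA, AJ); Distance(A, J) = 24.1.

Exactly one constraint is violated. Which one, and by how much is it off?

Distance(A, J) = 24.1 — off by 6.40.

L = (0.00, 0.00) ✓; LW at 100.2° ✓; |LW| = 18.20 ✓; ∠(LW, WB) = 90.00° ✓; |WB| = 22.70 ✓; ∠WBK = 51.50° ✓; |BK| = 17.70 ✓; ∠BKA = 100.2° ✓; |KA| = 29.20 ✓; ∠(KA, AJ) = 90.00° ✓; |AJ| = 17.70 ✗.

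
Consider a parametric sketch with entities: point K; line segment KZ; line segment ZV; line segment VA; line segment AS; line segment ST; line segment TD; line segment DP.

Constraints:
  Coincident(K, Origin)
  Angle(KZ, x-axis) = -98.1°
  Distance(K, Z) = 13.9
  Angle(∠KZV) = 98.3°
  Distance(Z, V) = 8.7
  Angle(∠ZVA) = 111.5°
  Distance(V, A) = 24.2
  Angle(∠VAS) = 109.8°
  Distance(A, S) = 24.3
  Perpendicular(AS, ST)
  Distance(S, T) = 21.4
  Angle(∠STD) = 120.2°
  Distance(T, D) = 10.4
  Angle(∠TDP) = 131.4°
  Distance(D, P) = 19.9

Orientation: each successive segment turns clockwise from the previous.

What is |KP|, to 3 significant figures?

12.5

K is at the origin; KZ runs at -98.1° with length 13.9, so Z = (-1.96, -13.8). ∠KZV = 98.3° gives ZV at -180° from the x-axis; with |ZV| = 8.7, V = (-10.7, -13.8). ∠ZVA = 111.5° gives VA at 112° from the x-axis; with |VA| = 24.2, A = (-19.6, 8.69). ∠VAS = 109.8° gives AS at 41.5° from the x-axis; with |AS| = 24.3, S = (-1.41, 24.8). The perpendicularity gives ST at right angles to AS, so ST runs at -48.5°; with |ST| = 21.4, T = (12.8, 8.77). ∠STD = 120.2° gives TD at -108° from the x-axis; with |TD| = 10.4, D = (9.51, -1.11). ∠TDP = 131.4° gives DP at -157° from the x-axis; with |DP| = 19.9, P = (-8.80, -8.91). Then |KP| = |P − K| = 12.5.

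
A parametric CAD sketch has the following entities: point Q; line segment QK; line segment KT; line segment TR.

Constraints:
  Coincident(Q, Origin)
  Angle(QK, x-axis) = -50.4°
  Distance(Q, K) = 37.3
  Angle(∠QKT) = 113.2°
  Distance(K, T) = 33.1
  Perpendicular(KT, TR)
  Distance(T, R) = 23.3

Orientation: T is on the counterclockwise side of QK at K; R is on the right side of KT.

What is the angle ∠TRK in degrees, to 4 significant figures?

54.86°

∠QKT = 113.2°, so KT runs at -50.4° + (180° − 113.2°) = 16.40° from the x-axis; with |KT| = 33.1, T = K + 33.1·(cos 16.40°, sin 16.40°) = (55.53, -19.39). The perpendicularity gives TR at right angles to KT; with |TR| = 23.3 on the right of KT, R = T + 23.3·(0.2823, -0.9593) = (62.11, -41.75). Then cos ∠TRK = RT·RK / (|RT||RK|), giving 54.86°.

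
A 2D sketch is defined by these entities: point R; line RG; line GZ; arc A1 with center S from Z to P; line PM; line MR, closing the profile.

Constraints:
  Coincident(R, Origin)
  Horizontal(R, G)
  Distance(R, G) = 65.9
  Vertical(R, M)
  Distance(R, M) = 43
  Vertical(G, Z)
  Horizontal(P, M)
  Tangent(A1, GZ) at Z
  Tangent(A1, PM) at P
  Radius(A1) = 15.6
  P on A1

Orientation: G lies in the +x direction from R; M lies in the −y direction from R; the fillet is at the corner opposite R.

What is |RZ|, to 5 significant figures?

71.369

The virtual corner opposite R is at (65.900, -43.000). A1 meets GZ tangentially, so SZ is at right angles to GZ and since A1 is tangent to PM there, SP ⟂ PM, with radius 15.6, so the center S sits 15.6 in from both sides at S = (50.300, -27.400). That places the tangent points at Z = (65.900, -27.400) on GZ and P = (50.300, -43.000) on PM. Then |RZ| = |Z − R| = 71.369.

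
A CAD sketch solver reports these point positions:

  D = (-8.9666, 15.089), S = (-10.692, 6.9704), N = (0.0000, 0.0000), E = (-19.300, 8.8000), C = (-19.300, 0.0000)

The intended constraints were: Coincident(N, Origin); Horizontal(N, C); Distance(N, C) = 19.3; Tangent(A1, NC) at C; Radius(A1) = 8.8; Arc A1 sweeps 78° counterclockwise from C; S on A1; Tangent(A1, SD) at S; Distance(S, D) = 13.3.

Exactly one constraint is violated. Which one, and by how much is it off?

Distance(S, D) = 13.3 — off by 5.00.

N = (0.00, 0.00) ✓; N.y = 0.00, C.y = 0.00 ✓; |NC| = 19.30 ✓; ∠(EC, CN) = 90.00° ✓; |EC| = 8.800 ✓; bearing(E→S) − bearing(E→C) = 78.00° ✓; |ES| = 8.800 ✓; ∠(ES, SD) = 90.00° ✓; |SD| = 8.300 ✗.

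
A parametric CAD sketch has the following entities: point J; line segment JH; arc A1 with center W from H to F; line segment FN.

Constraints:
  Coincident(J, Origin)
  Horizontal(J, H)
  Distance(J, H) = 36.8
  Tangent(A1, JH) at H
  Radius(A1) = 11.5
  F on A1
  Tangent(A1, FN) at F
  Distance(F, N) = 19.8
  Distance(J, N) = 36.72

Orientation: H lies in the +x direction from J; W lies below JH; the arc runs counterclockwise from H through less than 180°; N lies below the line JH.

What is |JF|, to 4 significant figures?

27.22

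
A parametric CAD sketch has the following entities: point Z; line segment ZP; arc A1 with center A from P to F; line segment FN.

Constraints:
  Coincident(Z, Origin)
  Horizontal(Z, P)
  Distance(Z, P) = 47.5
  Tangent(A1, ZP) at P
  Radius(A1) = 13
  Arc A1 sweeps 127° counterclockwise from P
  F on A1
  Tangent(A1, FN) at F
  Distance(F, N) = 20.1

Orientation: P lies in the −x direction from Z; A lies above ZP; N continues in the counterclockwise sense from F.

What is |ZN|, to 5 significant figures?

61.497

Z is at the origin; Z and P share the same y with |ZP| = 47.5 and P on the −x side, so P = (-47.500, 0.0000). The tangent condition forces AP to be normal to ZP, so A = P + (0, 13) = (-47.500, 13.000). On A1, P sits at bearing -90° from A; a 127° counterclockwise sweep puts F at bearing 37°, so F = A + 13.0·(cos 37°, sin 37°) = (-37.118, 20.824). The tangent condition forces AF to be normal to FN, so FN runs along (−sin 37°, cos 37°); with |FN| = 20.1, N = (-49.214, 36.876). Then |ZN| = |N − Z| = 61.497.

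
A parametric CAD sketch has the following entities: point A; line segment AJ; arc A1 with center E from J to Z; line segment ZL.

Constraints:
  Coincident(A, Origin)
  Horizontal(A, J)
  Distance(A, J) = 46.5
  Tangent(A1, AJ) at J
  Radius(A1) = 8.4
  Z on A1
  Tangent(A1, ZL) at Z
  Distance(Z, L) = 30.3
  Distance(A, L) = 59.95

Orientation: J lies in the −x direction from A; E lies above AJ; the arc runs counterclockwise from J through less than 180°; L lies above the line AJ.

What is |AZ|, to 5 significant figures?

39.636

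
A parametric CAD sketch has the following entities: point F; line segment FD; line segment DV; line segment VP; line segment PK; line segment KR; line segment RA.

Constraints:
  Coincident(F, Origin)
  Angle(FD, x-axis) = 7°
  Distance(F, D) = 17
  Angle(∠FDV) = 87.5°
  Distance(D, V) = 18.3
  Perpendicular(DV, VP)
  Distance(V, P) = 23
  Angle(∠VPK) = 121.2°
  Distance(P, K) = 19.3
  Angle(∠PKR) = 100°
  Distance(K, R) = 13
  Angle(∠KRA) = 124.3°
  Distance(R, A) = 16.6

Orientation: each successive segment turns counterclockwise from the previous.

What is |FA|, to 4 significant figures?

10.40

∠PKR = 100.0° gives KR at -31.70° from the x-axis; with |KR| = 13.0, R = (-4.907, -8.439). ∠KRA = 124.3° gives RA at 24.00° from the x-axis; with |RA| = 16.6, A = (10.26, -1.687). Then |FA| = |A − F| = 10.40.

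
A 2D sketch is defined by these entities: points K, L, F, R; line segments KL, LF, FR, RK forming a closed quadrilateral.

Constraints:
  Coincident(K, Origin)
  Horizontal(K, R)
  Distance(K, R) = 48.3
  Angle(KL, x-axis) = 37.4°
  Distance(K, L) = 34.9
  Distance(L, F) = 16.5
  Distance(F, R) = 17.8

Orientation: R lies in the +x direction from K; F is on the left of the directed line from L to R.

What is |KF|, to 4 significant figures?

47.00

K is at the origin; KR is horizontal with |KR| = 48.3 and R in +x, so R = (48.3, 0). KL runs at 37.4° with |KL| = 34.9, so L = (27.73, 21.20). F is determined by |LF| = 16.5 and |FR| = 17.8 together: it lies at the intersection of circle(L, 16.5) and circle(R, 17.8). With |LR| = 29.54, the foot of the radical line on LR is 14.02 from L and the perpendicular offset is √(16.5² − 14.02²) = 8.707. Taking the left-of-LR solution: F = (43.73, 17.20).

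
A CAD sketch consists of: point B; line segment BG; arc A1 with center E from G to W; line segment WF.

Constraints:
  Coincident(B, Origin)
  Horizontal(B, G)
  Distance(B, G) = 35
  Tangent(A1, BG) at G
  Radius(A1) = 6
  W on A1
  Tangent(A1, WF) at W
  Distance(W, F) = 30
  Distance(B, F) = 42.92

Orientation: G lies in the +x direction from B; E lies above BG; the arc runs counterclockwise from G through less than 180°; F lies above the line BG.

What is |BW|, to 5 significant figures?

41.178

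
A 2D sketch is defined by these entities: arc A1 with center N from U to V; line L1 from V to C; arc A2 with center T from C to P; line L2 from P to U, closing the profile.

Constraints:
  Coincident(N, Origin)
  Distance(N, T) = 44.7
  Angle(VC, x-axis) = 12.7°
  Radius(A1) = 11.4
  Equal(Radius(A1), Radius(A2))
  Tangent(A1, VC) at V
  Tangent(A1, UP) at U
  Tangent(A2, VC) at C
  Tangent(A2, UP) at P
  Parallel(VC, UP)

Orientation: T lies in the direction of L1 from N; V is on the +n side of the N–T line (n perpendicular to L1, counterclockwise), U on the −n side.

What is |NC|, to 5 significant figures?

46.131

The slot axis is L1's direction at 12.7°, so u = (cos 12.7°, sin 12.7°) = (0.97553, 0.21985) and n = (−sin 12.7°, cos 12.7°) = (-0.21985, 0.97553). N is at the origin and T lies 44.7 along u from N, so T = 44.7·u = (43.606, 9.8271). Tangency of A1 to both parallel lines with radius 11.4 puts V and U at N ± 11.4·n: V = (-2.5062, 11.121), U = (2.5062, -11.121). Equal radii place C and P the same way about T: C = T + 11.4·n = (41.100, 20.948), P = T − 11.4·n = (46.113, -1.2940). Then |NC| = |C − N| = 46.131.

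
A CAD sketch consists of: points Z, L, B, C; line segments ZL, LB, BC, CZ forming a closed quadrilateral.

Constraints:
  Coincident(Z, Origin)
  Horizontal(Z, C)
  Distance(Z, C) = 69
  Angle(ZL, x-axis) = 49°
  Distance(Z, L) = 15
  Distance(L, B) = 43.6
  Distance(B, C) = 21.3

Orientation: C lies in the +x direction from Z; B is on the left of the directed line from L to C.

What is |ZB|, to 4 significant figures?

55.25

Checks: |LB| = 43.60 ✓; |BC| = 21.30 ✓.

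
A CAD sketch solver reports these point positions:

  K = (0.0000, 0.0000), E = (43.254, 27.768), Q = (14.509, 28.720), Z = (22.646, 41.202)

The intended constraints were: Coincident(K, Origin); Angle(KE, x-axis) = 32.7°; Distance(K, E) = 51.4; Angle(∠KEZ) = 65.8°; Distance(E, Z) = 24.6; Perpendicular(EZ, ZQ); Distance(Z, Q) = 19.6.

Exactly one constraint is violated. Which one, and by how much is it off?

Distance(Z, Q) = 19.6 — off by 4.70.

K = (0.00, 0.00) ✓; KE at 32.70° ✓; |KE| = 51.40 ✓; ∠KEZ = 65.80° ✓; |EZ| = 24.60 ✓; ∠(EZ, ZQ) = 90.00° ✓; |ZQ| = 14.90 ✗.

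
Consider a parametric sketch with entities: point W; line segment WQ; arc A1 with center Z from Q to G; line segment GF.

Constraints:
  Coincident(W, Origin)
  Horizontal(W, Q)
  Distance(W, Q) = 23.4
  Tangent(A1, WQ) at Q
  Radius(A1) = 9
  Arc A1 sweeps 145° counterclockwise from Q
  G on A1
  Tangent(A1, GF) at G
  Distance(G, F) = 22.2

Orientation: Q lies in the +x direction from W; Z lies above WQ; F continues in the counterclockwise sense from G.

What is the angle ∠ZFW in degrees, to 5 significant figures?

52.555°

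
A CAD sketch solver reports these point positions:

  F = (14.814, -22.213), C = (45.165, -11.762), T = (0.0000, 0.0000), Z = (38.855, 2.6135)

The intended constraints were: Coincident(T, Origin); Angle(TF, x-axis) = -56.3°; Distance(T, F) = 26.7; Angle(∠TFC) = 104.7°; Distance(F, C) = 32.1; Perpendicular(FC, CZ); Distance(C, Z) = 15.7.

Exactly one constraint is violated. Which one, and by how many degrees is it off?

Perpendicular(FC, CZ) — off by 4.70°.

T = (0.00, 0.00) ✓; TF at -56.30° ✓; |TF| = 26.70 ✓; ∠TFC = 104.7° ✓; |FC| = 32.10 ✓; ∠(FC, CZ) = 94.70° ✗; |CZ| = 15.70 ✓.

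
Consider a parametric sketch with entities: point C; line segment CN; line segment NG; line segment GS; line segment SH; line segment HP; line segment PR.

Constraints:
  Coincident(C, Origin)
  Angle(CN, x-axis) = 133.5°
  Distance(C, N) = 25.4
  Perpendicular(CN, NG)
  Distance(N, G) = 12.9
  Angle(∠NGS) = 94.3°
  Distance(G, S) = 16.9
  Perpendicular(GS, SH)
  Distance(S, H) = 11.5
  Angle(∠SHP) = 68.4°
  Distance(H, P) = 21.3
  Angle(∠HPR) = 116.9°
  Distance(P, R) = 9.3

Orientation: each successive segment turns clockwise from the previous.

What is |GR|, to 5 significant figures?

6.7481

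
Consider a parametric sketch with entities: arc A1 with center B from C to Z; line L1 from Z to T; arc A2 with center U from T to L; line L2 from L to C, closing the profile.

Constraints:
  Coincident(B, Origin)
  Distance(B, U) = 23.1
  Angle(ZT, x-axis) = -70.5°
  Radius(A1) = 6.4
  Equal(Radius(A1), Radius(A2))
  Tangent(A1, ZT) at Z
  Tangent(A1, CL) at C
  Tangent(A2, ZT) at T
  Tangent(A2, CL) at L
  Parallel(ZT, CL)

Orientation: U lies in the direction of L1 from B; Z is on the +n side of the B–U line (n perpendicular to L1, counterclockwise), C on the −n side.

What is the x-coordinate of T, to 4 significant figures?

13.74

The slot axis is L1's direction at -70.5°, so u = (cos -70.5°, sin -70.5°) = (0.3338, -0.9426) and n = (−sin -70.5°, cos -70.5°) = (0.9426, 0.3338). B is at the origin and U lies 23.1 along u from B, so U = 23.1·u = (7.711, -21.78). Tangency of A1 to both parallel lines with radius 6.4 puts Z and C at B ± 6.4·n: Z = (6.033, 2.136), C = (-6.033, -2.136). Equal radii place T and L the same way about U: T = U + 6.4·n = (13.74, -19.64), L = U − 6.4·n = (1.678, -23.91). So T.x = 13.74.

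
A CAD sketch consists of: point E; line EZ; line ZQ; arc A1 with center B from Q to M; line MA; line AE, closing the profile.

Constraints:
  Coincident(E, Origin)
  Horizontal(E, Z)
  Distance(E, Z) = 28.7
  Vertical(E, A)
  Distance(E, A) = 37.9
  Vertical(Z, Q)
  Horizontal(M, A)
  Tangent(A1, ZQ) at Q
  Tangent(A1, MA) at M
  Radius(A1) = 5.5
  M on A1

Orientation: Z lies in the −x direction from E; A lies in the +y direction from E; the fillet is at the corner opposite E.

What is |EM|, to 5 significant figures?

44.437

E is at the origin; EZ is horizontal with |EZ| = 28.7 and Z on the −x side, so Z = (-28.700, 0.0000). EA is vertical with |EA| = 37.9 and A on the +y side, so A = (0.0000, 37.900). The virtual corner opposite E is at (-28.700, 37.900). Since A1 is tangent to ZQ there, BQ ⟂ ZQ and tangency of A1 to MA means the radius BM is perpendicular to MA, with radius 5.5, so the center B sits 5.5 in from both sides at B = (-23.200, 32.400). That places the tangent points at Q = (-28.700, 32.400) on ZQ and M = (-23.200, 37.900) on MA. Then |EM| = |M − E| = 44.437.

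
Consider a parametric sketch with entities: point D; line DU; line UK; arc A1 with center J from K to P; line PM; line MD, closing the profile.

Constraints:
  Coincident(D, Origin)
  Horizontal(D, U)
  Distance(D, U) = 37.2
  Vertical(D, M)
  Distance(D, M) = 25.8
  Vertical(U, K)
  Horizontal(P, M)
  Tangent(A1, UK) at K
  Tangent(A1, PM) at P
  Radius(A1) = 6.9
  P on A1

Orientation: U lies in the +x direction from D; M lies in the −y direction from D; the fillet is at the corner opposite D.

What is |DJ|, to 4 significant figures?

35.71

DM is vertical with |DM| = 25.8 and M on the −y side, so M = (0.000, -25.80). The virtual corner opposite D is at (37.20, -25.80). Tangency of A1 to UK means the radius JK is perpendicular to UK and A1 meets PM tangentially, so JP is at right angles to PM, with radius 6.9, so the center J sits 6.9 in from both sides at J = (30.30, -18.90). Then |DJ| = |J − D| = 35.71.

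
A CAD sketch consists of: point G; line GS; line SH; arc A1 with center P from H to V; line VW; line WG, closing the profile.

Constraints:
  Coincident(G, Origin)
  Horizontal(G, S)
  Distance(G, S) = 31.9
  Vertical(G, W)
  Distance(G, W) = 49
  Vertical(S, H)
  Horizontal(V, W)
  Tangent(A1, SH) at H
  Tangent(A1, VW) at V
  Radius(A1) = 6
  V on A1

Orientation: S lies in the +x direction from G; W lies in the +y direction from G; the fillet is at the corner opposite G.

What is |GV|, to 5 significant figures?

55.424

G is at the origin; G and S share the same y with |GS| = 31.9 and S on the +x side, so S = (31.900, 0.0000). G and W share the same x with |GW| = 49.0 and W on the +y side, so W = (0.0000, 49.000). The virtual corner opposite G is at (31.900, 49.000). Tangency of A1 to SH means the radius PH is perpendicular to SH and the tangent condition forces PV to be normal to VW, with radius 6.0, so the center P sits 6.0 in from both sides at P = (25.900, 43.000). That places the tangent points at H = (31.900, 43.000) on SH and V = (25.900, 49.000) on VW. Then |GV| = |V − G| = 55.424.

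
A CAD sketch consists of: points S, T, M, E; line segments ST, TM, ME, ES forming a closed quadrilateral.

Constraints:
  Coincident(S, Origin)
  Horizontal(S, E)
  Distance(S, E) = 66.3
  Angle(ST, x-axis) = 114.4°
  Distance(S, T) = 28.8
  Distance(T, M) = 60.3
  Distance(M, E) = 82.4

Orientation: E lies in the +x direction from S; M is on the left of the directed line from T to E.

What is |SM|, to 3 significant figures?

77.2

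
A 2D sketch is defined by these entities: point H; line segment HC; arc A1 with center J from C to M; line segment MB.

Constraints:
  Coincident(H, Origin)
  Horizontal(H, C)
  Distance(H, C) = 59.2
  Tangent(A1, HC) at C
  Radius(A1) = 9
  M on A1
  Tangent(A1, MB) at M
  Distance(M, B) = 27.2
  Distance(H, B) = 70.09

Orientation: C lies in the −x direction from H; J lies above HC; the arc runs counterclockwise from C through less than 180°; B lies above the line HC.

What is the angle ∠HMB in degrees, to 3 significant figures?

121°

H is at the origin; H and C share the same y with |HC| = 59.2 and C on the −x side, so C = (-59.2, 0.00). Since A1 is tangent to HC there, JC ⟂ HC, so J = C + (0, 9) = (-59.2, 9.00). Since JM ⟂ MB (tangency), |JB| = √(9.0² + 27.2²) = 28.7 regardless of where M sits on A1. So B lies on both circle(H, 70.09) and circle(J, 28.7); the above-HC intersection is B = (-59.1, 37.7). M is the foot of the tangent from B: M = (-50.6, 11.8).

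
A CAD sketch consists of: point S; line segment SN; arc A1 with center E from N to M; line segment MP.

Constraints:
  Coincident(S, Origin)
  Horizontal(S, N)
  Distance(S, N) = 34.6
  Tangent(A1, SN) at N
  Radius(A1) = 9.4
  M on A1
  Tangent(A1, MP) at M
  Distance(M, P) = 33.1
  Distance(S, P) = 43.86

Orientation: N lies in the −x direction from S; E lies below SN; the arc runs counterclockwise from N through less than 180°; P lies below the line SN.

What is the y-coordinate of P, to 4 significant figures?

-39.79

Checks: |EM| = 9.400 ✓; ∠(EM, MP) = 90.00° ✓; |MP| = 33.10 ✓; |SP| = 43.86 ✓.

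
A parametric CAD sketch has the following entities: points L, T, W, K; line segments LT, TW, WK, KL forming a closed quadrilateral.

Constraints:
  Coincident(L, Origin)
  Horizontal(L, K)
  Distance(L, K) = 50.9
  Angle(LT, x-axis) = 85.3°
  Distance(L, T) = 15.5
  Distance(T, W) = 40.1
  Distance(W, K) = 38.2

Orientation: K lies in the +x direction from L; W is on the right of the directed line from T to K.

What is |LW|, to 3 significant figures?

27.9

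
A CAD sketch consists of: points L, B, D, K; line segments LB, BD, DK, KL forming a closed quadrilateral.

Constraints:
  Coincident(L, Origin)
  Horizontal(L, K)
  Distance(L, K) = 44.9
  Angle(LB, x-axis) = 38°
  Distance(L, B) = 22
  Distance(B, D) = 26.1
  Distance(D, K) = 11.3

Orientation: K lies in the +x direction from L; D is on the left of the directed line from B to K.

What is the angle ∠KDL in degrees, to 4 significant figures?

83.51°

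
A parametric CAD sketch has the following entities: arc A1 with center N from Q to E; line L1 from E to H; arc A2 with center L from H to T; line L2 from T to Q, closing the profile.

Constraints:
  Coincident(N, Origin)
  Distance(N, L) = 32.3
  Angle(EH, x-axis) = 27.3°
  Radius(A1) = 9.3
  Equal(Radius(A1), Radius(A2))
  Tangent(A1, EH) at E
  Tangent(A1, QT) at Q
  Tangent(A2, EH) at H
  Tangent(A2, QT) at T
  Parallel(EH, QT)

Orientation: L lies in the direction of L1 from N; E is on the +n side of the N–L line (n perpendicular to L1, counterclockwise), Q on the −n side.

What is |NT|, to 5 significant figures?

33.612

Tangency of A1 to both parallel lines with radius 9.3 puts E and Q at N ± 9.3·n: E = (-4.2654, 8.2641), Q = (4.2654, -8.2641). Equal radii place H and T the same way about L: H = L + 9.3·n = (24.437, 23.079), T = L − 9.3·n = (32.968, 6.5502). Then |NT| = |T − N| = 33.612.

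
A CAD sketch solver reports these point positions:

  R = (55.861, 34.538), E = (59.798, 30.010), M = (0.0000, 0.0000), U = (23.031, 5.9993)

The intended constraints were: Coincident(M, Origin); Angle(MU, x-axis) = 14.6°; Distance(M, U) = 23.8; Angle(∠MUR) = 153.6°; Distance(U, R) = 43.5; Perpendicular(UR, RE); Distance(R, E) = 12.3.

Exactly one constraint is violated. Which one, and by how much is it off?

Distance(R, E) = 12.3 — off by 6.30.

M = (0.00, 0.00) ✓; MU at 14.60° ✓; |MU| = 23.80 ✓; ∠MUR = 153.6° ✓; |UR| = 43.50 ✓; ∠(UR, RE) = 89.99° ✓; |RE| = 6.000 ✗.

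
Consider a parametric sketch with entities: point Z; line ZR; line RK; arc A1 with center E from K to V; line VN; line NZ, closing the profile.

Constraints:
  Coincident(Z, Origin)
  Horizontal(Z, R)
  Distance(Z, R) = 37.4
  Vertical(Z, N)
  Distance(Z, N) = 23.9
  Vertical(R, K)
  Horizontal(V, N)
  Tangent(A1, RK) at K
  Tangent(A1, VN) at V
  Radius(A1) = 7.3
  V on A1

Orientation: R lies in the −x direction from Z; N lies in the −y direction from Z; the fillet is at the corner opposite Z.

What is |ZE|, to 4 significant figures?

34.37

Z is at the origin; ZR is horizontal with |ZR| = 37.4 and R on the −x side, so R = (-37.40, 0.000). ZN is vertical with |ZN| = 23.9 and N on the −y side, so N = (0.000, -23.90). The virtual corner opposite Z is at (-37.40, -23.90). Since A1 is tangent to RK there, EK ⟂ RK and tangency of A1 to VN means the radius EV is perpendicular to VN, with radius 7.3, so the center E sits 7.3 in from both sides at E = (-30.10, -16.60). Then |ZE| = |E − Z| = 34.37.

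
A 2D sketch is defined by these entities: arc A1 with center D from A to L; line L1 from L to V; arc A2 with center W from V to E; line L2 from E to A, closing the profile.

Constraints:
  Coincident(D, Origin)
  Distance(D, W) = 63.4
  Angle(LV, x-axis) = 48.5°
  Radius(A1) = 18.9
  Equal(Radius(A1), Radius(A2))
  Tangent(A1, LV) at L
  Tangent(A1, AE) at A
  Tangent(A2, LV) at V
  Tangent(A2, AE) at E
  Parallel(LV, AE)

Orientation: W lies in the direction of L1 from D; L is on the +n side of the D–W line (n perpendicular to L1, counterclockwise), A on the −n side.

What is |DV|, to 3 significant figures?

66.2

The slot axis is L1's direction at 48.5°, so u = (cos 48.5°, sin 48.5°) = (0.663, 0.749) and n = (−sin 48.5°, cos 48.5°) = (-0.749, 0.663). D is at the origin and W lies 63.4 along u from D, so W = 63.4·u = (42.0, 47.5). Tangency of A1 to both parallel lines with radius 18.9 puts L and A at D ± 18.9·n: L = (-14.2, 12.5), A = (14.2, -12.5). Equal radii place V and E the same way about W: V = W + 18.9·n = (27.9, 60.0), E = W − 18.9·n = (56.2, 35.0). Then |DV| = |V − D| = 66.2.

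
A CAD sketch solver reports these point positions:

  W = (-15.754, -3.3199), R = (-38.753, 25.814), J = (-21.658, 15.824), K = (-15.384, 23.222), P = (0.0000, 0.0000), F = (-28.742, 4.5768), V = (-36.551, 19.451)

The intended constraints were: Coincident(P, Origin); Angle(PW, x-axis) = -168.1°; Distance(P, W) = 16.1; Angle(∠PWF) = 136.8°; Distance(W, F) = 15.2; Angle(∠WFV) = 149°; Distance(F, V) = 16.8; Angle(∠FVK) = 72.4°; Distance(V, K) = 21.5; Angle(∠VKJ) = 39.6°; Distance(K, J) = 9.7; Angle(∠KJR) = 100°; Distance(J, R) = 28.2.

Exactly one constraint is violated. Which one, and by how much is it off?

Distance(J, R) = 28.2 — off by 8.40.

P = (0.00, 0.00) ✓; PW at -168.1° ✓; |PW| = 16.10 ✓; ∠PWF = 136.8° ✓; |WF| = 15.20 ✓; ∠WFV = 149.0° ✓; |FV| = 16.80 ✓; ∠FVK = 72.40° ✓; |VK| = 21.50 ✓; ∠VKJ = 39.60° ✓; |KJ| = 9.700 ✓; ∠KJR = 100.0° ✓; |JR| = 19.80 ✗.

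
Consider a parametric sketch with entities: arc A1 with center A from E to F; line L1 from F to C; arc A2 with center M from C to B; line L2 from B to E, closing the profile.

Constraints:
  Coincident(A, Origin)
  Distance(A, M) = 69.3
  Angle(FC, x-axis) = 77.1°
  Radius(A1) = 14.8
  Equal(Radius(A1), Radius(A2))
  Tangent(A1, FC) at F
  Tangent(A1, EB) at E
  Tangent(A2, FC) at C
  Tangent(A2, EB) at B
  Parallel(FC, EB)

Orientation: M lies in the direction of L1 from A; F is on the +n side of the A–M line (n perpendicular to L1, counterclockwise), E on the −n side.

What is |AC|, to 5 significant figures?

70.863

Tangency of A1 to both parallel lines with radius 14.8 puts F and E at A ± 14.8·n: F = (-14.426, 3.3041), E = (14.426, -3.3041). Equal radii place C and B the same way about M: C = M + 14.8·n = (1.0448, 70.855), B = M − 14.8·n = (29.898, 64.247). Then |AC| = |C − A| = 70.863.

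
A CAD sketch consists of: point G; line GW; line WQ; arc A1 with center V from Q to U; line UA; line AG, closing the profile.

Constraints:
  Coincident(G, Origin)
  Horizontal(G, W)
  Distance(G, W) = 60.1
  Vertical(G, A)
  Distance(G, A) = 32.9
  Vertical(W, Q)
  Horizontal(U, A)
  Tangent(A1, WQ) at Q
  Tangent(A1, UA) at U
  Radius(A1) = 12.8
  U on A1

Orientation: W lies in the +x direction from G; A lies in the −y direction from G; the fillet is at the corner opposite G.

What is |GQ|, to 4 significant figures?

63.37

G is at the origin; GW is horizontal with |GW| = 60.1 and W on the +x side, so W = (60.10, 0.000). G and A share the same x with |GA| = 32.9 and A on the −y side, so A = (0.000, -32.90). The virtual corner opposite G is at (60.10, -32.90). Since A1 is tangent to WQ there, VQ ⟂ WQ and tangency of A1 to UA means the radius VU is perpendicular to UA, with radius 12.8, so the center V sits 12.8 in from both sides at V = (47.30, -20.10). That places the tangent points at Q = (60.10, -20.10) on WQ and U = (47.30, -32.90) on UA. Then |GQ| = |Q − G| = 63.37.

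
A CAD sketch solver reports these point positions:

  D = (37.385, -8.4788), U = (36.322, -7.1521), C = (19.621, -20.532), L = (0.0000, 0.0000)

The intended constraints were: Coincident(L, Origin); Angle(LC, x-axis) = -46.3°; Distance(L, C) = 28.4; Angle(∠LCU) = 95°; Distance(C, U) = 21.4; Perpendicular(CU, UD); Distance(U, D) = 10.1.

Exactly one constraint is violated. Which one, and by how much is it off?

Distance(U, D) = 10.1 — off by 8.40.

L = (0.00, 0.00) ✓; LC at -46.30° ✓; |LC| = 28.40 ✓; ∠LCU = 95.00° ✓; |CU| = 21.40 ✓; ∠(CU, UD) = 90.00° ✓; |UD| = 1.700 ✗.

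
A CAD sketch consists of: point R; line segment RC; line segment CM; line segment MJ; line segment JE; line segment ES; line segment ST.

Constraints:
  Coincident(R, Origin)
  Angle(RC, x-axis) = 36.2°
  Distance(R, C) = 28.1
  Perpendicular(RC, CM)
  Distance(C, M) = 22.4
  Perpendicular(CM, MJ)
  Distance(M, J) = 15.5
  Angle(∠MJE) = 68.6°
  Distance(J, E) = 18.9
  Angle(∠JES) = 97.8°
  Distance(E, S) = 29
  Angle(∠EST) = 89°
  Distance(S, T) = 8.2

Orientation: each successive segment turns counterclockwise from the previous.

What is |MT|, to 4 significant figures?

17.75

R is at the origin; RC runs at 36.2° with length 28.1, so C = (22.68, 16.60). RC is perpendicular to CM, so CM runs at 126.2°; with |CM| = 22.4, M = (9.446, 34.67). The perpendicularity gives MJ at right angles to CM, so MJ runs at -143.8°; with |MJ| = 15.5, J = (-3.062, 25.52). ∠MJE = 68.6° gives JE at -32.40° from the x-axis; with |JE| = 18.9, E = (12.90, 15.39). ∠JES = 97.8° gives ES at 49.80° from the x-axis; with |ES| = 29.0, S = (31.61, 37.54). ∠EST = 89.0° gives ST at 140.8° from the x-axis; with |ST| = 8.2, T = (25.26, 42.72). Then |MT| = |T − M| = 17.75.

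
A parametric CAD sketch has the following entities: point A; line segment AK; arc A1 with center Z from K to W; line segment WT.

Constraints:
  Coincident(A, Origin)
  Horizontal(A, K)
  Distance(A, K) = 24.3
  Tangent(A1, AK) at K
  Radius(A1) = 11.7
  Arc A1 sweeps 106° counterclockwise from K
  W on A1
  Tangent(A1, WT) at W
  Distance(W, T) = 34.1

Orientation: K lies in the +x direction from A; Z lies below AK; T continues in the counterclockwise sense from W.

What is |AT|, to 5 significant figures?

52.724

A is at the origin; A and K share the same y with |AK| = 24.3 and K on the +x side, so K = (24.300, 0.0000). A1 meets AK tangentially, so ZK is at right angles to AK, so Z = K + (0, -11.7) = (24.300, -11.700). On A1, K sits at bearing 90° from Z; a 106° counterclockwise sweep puts W at bearing 196°, so W = Z + 11.7·(cos 196°, sin 196°) = (13.053, -14.925). Since A1 is tangent to WT there, ZW ⟂ WT, so WT runs along (−sin 196°, cos 196°); with |WT| = 34.1, T = (22.452, -47.704). Then |AT| = |T − A| = 52.724.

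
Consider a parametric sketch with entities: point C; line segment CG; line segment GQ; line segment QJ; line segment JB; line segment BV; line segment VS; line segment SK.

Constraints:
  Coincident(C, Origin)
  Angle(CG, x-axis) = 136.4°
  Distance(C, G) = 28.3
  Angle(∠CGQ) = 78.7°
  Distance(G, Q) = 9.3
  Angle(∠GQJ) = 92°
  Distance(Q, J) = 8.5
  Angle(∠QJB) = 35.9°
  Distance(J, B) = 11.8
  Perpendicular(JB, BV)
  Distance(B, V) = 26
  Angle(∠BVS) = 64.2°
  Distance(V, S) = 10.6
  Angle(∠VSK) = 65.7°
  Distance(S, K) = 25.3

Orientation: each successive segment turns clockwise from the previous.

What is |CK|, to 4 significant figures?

39.86

C is at the origin; CG runs at 136.4° with length 28.3, so G = (-20.49, 19.52). ∠CGQ = 78.7° gives GQ at 35.10° from the x-axis; with |GQ| = 9.3, Q = (-12.89, 24.86). ∠GQJ = 92.0° gives QJ at -52.90° from the x-axis; with |QJ| = 8.5, J = (-7.758, 18.08). ∠QJB = 35.9° gives JB at 163.0° from the x-axis; with |JB| = 11.8, B = (-19.04, 21.53). JB ⟂ BV, so BV runs at 73.00°; with |BV| = 26.0, V = (-11.44, 46.40). ∠BVS = 64.2° gives VS at -42.80° from the x-axis; with |VS| = 10.6, S = (-3.663, 39.20). ∠VSK = 65.7° gives SK at -157.1° from the x-axis; with |SK| = 25.3, K = (-26.97, 29.35). Then |CK| = |K − C| = 39.86.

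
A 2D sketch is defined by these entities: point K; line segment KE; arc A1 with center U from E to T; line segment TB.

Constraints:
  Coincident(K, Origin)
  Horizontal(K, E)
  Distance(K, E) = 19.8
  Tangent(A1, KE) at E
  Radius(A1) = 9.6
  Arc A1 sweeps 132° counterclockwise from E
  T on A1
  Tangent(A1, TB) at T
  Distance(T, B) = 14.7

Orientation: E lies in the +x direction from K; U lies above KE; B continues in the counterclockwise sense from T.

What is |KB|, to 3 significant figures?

31.9

K is at the origin; K and E share the same y with |KE| = 19.8 and E on the +x side, so E = (19.8, 0.00). Tangency of A1 to KE means the radius UE is perpendicular to KE, so U = E + (0, 9.6) = (19.8, 9.60). On A1, E sits at bearing -90° from U; a 132° counterclockwise sweep puts T at bearing 42°, so T = U + 9.6·(cos 42°, sin 42°) = (26.9, 16.0). Tangency of A1 to TB means the radius UT is perpendicular to TB, so TB runs along (−sin 42°, cos 42°); with |TB| = 14.7, B = (17.1, 26.9). Then |KB| = |B − K| = 31.9.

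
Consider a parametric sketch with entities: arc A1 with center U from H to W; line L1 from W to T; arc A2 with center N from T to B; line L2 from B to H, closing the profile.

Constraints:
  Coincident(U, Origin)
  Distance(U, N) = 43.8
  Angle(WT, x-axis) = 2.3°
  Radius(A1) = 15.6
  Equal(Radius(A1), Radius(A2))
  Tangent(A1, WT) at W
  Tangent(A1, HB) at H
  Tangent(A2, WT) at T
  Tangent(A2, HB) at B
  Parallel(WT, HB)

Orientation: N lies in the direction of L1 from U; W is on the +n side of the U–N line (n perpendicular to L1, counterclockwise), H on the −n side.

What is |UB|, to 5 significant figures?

46.495

The slot axis is L1's direction at 2.3°, so u = (cos 2.3°, sin 2.3°) = (0.99919, 0.040132) and n = (−sin 2.3°, cos 2.3°) = (-0.040132, 0.99919). U is at the origin and N lies 43.8 along u from U, so N = 43.8·u = (43.765, 1.7578). Tangency of A1 to both parallel lines with radius 15.6 puts W and H at U ± 15.6·n: W = (-0.62606, 15.587), H = (0.62606, -15.587). Equal radii place T and B the same way about N: T = N + 15.6·n = (43.139, 17.345), B = N − 15.6·n = (44.391, -13.830). Then |UB| = |B − U| = 46.495.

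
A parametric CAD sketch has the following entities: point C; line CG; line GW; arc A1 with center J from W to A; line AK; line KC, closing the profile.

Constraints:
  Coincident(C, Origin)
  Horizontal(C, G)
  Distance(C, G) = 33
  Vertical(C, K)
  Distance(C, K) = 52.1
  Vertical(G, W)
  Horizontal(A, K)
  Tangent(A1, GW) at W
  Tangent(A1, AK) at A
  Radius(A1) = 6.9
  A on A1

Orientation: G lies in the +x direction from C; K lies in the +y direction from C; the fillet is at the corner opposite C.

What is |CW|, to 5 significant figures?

55.965

C is at the origin; CG is horizontal with |CG| = 33.0 and G on the +x side, so G = (33.000, 0.0000). C and K share the same x with |CK| = 52.1 and K on the +y side, so K = (0.0000, 52.100). The virtual corner opposite C is at (33.000, 52.100). Since A1 is tangent to GW there, JW ⟂ GW and since A1 is tangent to AK there, JA ⟂ AK, with radius 6.9, so the center J sits 6.9 in from both sides at J = (26.100, 45.200). That places the tangent points at W = (33.000, 45.200) on GW and A = (26.100, 52.100) on AK. Then |CW| = |W − C| = 55.965.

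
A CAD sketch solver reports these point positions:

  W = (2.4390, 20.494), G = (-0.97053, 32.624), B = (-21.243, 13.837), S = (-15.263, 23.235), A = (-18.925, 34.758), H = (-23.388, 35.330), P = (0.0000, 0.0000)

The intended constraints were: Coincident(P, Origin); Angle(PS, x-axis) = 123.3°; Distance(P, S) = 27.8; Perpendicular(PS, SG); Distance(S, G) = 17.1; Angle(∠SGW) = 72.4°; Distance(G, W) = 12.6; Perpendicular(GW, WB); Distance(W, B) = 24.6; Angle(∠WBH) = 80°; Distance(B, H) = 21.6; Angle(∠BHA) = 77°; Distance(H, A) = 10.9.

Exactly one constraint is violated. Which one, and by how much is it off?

Distance(H, A) = 10.9 — off by 6.40.

P = (0.00, 0.00) ✓; PS at 123.3° ✓; |PS| = 27.80 ✓; ∠(PS, SG) = 90.00° ✓; |SG| = 17.10 ✓; ∠SGW = 72.40° ✓; |GW| = 12.60 ✓; ∠(GW, WB) = 90.00° ✓; |WB| = 24.60 ✓; ∠WBH = 80.00° ✓; |BH| = 21.60 ✓; ∠BHA = 77.00° ✓; |HA| = 4.500 ✗.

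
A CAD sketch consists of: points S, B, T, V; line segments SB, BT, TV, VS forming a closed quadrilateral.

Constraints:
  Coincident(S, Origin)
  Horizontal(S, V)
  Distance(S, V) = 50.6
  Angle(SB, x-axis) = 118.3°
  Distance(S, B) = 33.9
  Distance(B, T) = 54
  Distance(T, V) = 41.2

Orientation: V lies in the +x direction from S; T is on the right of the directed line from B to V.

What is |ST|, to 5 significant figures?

20.296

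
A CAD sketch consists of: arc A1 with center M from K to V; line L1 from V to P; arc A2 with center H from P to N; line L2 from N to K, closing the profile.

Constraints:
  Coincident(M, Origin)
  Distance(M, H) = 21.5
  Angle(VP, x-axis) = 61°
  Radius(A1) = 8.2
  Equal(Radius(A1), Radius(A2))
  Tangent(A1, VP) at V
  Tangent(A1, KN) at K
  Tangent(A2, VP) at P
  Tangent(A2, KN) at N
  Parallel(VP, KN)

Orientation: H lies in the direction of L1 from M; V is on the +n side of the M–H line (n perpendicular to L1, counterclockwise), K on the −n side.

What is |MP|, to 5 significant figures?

23.011

Tangency of A1 to both parallel lines with radius 8.2 puts V and K at M ± 8.2·n: V = (-7.1719, 3.9754), K = (7.1719, -3.9754). Equal radii place P and N the same way about H: P = H + 8.2·n = (3.2515, 22.780), N = H − 8.2·n = (17.595, 14.829). Then |MP| = |P − M| = 23.011.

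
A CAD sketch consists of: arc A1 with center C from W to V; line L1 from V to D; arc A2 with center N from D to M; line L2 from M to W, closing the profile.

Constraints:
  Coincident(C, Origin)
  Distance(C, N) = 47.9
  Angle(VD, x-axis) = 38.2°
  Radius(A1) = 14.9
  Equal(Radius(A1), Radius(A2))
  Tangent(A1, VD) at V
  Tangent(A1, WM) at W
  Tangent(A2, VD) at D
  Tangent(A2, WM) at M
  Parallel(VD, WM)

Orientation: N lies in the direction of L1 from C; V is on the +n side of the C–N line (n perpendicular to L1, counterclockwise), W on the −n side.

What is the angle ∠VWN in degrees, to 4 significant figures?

72.72°

C is at the origin and N lies 47.9 along u from C, so N = 47.9·u = (37.64, 29.62). Tangency of A1 to both parallel lines with radius 14.9 puts V and W at C ± 14.9·n: V = (-9.214, 11.71), W = (9.214, -11.71). Then cos ∠VWN = WV·WN / (|WV||WN|), giving 72.72°.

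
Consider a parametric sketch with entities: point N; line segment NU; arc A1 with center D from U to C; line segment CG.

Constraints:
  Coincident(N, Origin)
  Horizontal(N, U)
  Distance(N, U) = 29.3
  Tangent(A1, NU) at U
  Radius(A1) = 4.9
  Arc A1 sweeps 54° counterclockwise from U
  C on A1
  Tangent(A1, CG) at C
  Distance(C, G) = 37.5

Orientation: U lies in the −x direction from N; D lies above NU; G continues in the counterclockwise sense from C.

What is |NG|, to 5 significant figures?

32.525

On A1, U sits at bearing -90° from D; a 54° counterclockwise sweep puts C at bearing -36°, so C = D + 4.9·(cos -36°, sin -36°) = (-25.336, 2.0199). Since A1 is tangent to CG there, DC ⟂ CG, so CG runs along (−sin -36°, cos -36°); with |CG| = 37.5, G = (-3.2939, 32.358). Then |NG| = |G − N| = 32.525.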